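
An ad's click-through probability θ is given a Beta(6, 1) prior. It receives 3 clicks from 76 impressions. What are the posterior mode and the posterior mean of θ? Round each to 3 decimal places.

Posterior: Beta(6+3, 1+73) = Beta(9, 74).
Mode = (9−1)/(9+74−2) = 8/81 = 0.099.
Mean = 9/(9+74) = 9/83 = 0.108.

MAP: 0.099. Posterior mean: 0.108.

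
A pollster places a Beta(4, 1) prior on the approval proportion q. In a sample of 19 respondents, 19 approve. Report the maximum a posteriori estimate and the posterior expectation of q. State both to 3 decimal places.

Posterior: Beta(4+19, 1+0) = Beta(23, 1).
Since β = 1 ≤ 1 and α > 1, the Beta density is monotone increasing on [0,1]; the mode is at 1.
Mean = 23/(23+1) = 0.958.

MAP: 1.000. Posterior mean: 0.958.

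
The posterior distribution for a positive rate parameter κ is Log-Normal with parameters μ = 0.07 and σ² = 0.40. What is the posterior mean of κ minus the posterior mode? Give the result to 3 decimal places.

Mode = exp(μ − σ²) = exp(-0.33) = 0.719.
Mean = exp(μ + σ²/2) = exp(0.270) = 1.310.
Difference = 1.310 − 0.719 = 0.591.

0.591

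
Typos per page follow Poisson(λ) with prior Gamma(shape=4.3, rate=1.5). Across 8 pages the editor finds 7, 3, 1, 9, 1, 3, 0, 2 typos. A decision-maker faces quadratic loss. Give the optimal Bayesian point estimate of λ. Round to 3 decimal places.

Σ counts = 26. Posterior: Gamma(shape = 4.3+26 = 30.3, rate = 1.5+8 = 9.5).
Mode = (α−1)/β = 29.3/9.5 = 3.084.
Mean = α/β = 30.3/9.5 = 3.189.
Quadratic loss ⇒ the optimal estimator is the posterior mean.

3.189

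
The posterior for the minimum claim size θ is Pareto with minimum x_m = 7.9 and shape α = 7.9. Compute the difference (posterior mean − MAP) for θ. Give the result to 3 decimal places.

1.145

The Pareto density is strictly decreasing on [x_m, ∞), so the mode is x_m = 7.900.
Mean = α·x_m/(α−1) = 7.9·7.9/6.9 = 9.045.
Difference = 9.045 − 7.900 = 1.145.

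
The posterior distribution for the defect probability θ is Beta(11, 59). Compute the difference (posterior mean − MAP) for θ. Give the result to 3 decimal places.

Mode = (11−1)/(11+59−2) = 10/68 = 0.147.
Mean = 11/(11+59) = 11/70 = 0.157.
Difference = 0.157 − 0.147 = 0.010.

0.010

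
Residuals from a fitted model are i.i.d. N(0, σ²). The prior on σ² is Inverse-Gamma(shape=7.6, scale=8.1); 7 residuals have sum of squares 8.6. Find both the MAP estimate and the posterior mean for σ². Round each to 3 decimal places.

MAP estimate = 1.025, posterior mean = 1.228

Posterior: Inverse-Gamma(shape = 7.6+7/2 = 11.1, scale = 8.1+8.6/2 = 12.4).
Mode = β/(α+1) = 12.4/12.1 = 1.025.
Mean = β/(α−1) = 12.4/10.1 = 1.228.
The posterior is right-skewed, so the mean exceeds the mode.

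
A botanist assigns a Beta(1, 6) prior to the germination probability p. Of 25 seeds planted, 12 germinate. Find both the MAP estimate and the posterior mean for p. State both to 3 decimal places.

MAP estimate = 0.400, posterior mean = 0.406

Posterior: Beta(1+12, 6+13) = Beta(13, 19).
Mode = (13−1)/(13+19−2) = 12/30 = 0.400.
Mean = 13/(13+19) = 13/32 = 0.406.
Right-skewed posterior ⇒ mode < mean.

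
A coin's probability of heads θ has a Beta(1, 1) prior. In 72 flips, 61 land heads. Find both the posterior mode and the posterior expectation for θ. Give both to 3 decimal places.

MAP: 0.847. Posterior mean: 0.838.

Posterior: Beta(1+61, 1+11) = Beta(62, 12).
Mode = (62−1)/(62+12−2) = 61/72 = 0.847.
Mean = 62/(62+12) = 62/74 = 0.838.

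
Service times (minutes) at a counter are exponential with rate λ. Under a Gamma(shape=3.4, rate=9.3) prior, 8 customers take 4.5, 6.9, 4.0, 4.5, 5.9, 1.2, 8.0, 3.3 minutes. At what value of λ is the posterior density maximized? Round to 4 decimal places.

0.2185

Σ times = 38.3. Posterior: Gamma(shape = 3.4+8 = 11.4, rate = 9.3+38.3 = 47.6).
Mode = (α−1)/β = 10.4/47.6 = 0.2185.
Mean = α/β = 11.4/47.6 = 0.2395.
This is the posterior mode — the MAP estimate.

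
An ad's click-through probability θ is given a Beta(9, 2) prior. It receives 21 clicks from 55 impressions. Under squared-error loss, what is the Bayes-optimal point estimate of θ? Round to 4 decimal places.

0.4545

Posterior: Beta(9+21, 2+34) = Beta(30, 36).
Mode = (30−1)/(30+36−2) = 29/64 = 0.4531.
Mean = 30/(30+36) = 30/66 = 0.4545.
Squared-error loss ⇒ the optimal estimator is the posterior mean.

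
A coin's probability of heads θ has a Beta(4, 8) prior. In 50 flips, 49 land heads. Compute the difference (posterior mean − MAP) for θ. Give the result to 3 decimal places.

-0.012

Posterior: Beta(4+49, 8+1) = Beta(53, 9).
Mode = (53−1)/(53+9−2) = 52/60 = 0.867.
Mean = 53/(53+9) = 53/62 = 0.855.
Difference = 0.855 − 0.867 = -0.012.
Mode > mean: the posterior has a left tail.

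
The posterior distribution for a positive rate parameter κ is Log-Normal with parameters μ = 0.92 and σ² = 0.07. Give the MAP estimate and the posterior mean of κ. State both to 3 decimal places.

κ_MAP = 2.340, E[κ|data] = 2.599

Mode = exp(μ − σ²) = exp(0.85) = 2.340.
Mean = exp(μ + σ²/2) = exp(0.955) = 2.599.
The mean is pulled above the mode by the posterior's right skew.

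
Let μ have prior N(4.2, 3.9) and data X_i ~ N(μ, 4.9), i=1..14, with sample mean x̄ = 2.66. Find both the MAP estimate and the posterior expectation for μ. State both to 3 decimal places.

Posterior for μ is Normal. Precision-weighted mean: (1/3.9·4.2 + 14/4.9·2.66) / (1/3.9 + 14/4.9) = 2.787.
A Normal posterior is symmetric, so mode = mean.

MAP = 2.787, posterior mean = 2.787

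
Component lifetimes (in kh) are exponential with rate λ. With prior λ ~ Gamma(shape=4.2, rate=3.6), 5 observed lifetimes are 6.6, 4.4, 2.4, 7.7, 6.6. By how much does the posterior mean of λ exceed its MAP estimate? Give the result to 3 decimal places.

Σ times = 27.7. Posterior: Gamma(shape = 4.2+5 = 9.2, rate = 3.6+27.7 = 31.3).
Mode = (α−1)/β = 8.2/31.3 = 0.262.
Mean = α/β = 9.2/31.3 = 0.294.
Difference = 0.294 − 0.262 = 0.032.

0.032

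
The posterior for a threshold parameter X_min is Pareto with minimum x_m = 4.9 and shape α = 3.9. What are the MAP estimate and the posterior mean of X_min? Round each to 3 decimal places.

The Pareto density is strictly decreasing on [x_m, ∞), so the mode is x_m = 4.900.
Mean = α·x_m/(α−1) = 3.9·4.9/2.9 = 6.590.

MAP: 4.900. Posterior mean: 6.590.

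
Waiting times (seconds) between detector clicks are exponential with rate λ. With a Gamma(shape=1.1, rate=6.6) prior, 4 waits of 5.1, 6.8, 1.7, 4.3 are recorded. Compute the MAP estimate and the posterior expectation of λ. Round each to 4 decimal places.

λ_MAP = 0.1673, E[λ|data] = 0.2082

Σ times = 17.9. Posterior: Gamma(shape = 1.1+4 = 5.1, rate = 6.6+17.9 = 24.5).
Mode = (α−1)/β = 4.1/24.5 = 0.1673.
Mean = α/β = 5.1/24.5 = 0.2082.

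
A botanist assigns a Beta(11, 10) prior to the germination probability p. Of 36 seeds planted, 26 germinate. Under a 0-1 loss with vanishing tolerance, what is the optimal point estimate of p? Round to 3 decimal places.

0.655

Posterior: Beta(11+26, 10+10) = Beta(37, 20).
Mode = (37−1)/(37+20−2) = 36/55 = 0.655.
Mean = 37/(37+20) = 37/57 = 0.649.
This is the posterior mode — the MAP estimate.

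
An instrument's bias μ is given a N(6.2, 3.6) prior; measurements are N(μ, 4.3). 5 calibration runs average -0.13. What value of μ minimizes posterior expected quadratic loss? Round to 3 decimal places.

Posterior for μ is Normal. Precision-weighted mean: (1/3.6·6.2 + 5/4.3·-0.13) / (1/3.6 + 5/4.3) = 1.091.
A Normal posterior is symmetric, so mode = mean.
Quadratic loss ⇒ the optimal estimator is the posterior mean.

1.091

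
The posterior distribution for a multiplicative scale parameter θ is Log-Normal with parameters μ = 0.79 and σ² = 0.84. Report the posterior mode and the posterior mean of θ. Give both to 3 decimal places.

Mode = exp(μ − σ²) = exp(-0.05) = 0.951.
Mean = exp(μ + σ²/2) = exp(1.210) = 3.353.
The posterior is right-skewed, so the mean exceeds the mode.

MAP: 0.951. Posterior mean: 3.353.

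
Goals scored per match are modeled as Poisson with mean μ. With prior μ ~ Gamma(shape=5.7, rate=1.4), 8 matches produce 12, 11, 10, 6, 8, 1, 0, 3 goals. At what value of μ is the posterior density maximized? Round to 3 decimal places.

Σ counts = 51. Posterior: Gamma(shape = 5.7+51 = 56.7, rate = 1.4+8 = 9.4).
Mode = (α−1)/β = 55.7/9.4 = 5.926.
Mean = α/β = 56.7/9.4 = 6.032.
This is the posterior mode — the MAP estimate.

5.926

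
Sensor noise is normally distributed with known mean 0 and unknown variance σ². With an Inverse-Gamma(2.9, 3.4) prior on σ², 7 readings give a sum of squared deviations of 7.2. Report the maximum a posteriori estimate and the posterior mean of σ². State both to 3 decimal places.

Posterior: Inverse-Gamma(shape = 2.9+7/2 = 6.4, scale = 3.4+7.2/2 = 7.0).
Mode = β/(α+1) = 7.0/7.4 = 0.946.
Mean = β/(α−1) = 7.0/5.4 = 1.296.

maximum a posteriori estimate = 0.946, posterior mean = 1.296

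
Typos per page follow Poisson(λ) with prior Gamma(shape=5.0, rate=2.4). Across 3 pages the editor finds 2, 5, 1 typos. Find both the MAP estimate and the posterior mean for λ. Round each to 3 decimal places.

Σ counts = 8. Posterior: Gamma(shape = 5.0+8 = 13.0, rate = 2.4+3 = 5.4).
Mode = (α−1)/β = 12.0/5.4 = 2.222.
Mean = α/β = 13.0/5.4 = 2.407.

MAP = 2.222; posterior mean = 2.407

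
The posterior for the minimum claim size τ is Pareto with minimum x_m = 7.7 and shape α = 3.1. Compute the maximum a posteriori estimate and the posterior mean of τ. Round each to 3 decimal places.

MAP = 7.700, posterior mean = 11.367

The Pareto density is strictly decreasing on [x_m, ∞), so the mode is x_m = 7.700.
Mean = α·x_m/(α−1) = 3.1·7.7/2.1 = 11.367.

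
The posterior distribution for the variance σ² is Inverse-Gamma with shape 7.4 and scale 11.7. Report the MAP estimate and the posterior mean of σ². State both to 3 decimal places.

MAP = 1.393, posterior mean = 1.828

Mode = β/(α+1) = 11.7/8.4 = 1.393.
Mean = β/(α−1) = 11.7/6.4 = 1.828.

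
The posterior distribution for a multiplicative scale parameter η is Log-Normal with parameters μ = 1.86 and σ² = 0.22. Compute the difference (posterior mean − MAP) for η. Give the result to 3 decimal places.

2.016

Mode = exp(μ − σ²) = exp(1.64) = 5.155.
Mean = exp(μ + σ²/2) = exp(1.970) = 7.171.
Difference = 7.171 − 5.155 = 2.016.
The posterior is right-skewed, so the mean exceeds the mode.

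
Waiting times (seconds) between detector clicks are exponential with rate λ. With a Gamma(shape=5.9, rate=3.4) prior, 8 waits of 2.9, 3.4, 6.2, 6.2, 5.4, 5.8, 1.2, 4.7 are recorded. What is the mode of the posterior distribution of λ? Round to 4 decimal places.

0.3291

Σ times = 35.8. Posterior: Gamma(shape = 5.9+8 = 13.9, rate = 3.4+35.8 = 39.2).
Mode = (α−1)/β = 12.9/39.2 = 0.3291.
Mean = α/β = 13.9/39.2 = 0.3546.
This is the posterior mode — the MAP estimate.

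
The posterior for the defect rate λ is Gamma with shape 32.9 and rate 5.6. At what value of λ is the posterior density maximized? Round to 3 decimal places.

5.696

Mode = (α−1)/β = 31.9/5.6 = 5.696.
Mean = α/β = 32.9/5.6 = 5.875.
This is the posterior mode — the MAP estimate.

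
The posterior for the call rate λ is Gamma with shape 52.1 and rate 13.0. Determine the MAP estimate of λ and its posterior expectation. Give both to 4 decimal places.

Mode = (α−1)/β = 51.1/13.0 = 3.9308.
Mean = α/β = 52.1/13.0 = 4.0077.

λ_MAP = 3.9308, E[λ|data] = 4.0077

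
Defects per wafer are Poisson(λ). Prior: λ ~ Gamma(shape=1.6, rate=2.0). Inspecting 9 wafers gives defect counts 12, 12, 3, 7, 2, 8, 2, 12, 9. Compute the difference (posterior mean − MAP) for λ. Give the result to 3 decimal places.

0.091

Σ counts = 67. Posterior: Gamma(shape = 1.6+67 = 68.6, rate = 2.0+9 = 11.0).
Mode = (α−1)/β = 67.6/11.0 = 6.145.
Mean = α/β = 68.6/11.0 = 6.236.
Difference = 6.236 − 6.145 = 0.091.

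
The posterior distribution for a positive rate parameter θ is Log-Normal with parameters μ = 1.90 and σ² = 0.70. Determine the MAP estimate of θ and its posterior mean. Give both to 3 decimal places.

Mode = exp(μ − σ²) = exp(1.20) = 3.320.
Mean = exp(μ + σ²/2) = exp(2.250) = 9.488.
Mean > mode: the posterior has a right tail.

MAP = 3.320; posterior mean = 9.488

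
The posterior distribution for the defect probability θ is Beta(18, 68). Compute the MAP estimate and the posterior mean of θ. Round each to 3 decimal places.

MAP: 0.202. Posterior mean: 0.209.

Mode = (18−1)/(18+68−2) = 17/84 = 0.202.
Mean = 18/(18+68) = 18/86 = 0.209.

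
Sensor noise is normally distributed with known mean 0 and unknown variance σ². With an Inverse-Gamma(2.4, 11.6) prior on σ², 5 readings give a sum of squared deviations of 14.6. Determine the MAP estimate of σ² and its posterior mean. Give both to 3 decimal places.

Posterior: Inverse-Gamma(shape = 2.4+5/2 = 4.9, scale = 11.6+14.6/2 = 18.9).
Mode = β/(α+1) = 18.9/5.9 = 3.203.
Mean = β/(α−1) = 18.9/3.9 = 4.846.

MAP: 3.203. Posterior mean: 4.846.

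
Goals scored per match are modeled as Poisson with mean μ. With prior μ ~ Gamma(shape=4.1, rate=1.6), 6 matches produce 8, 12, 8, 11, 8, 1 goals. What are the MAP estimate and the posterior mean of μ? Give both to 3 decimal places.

Σ counts = 48. Posterior: Gamma(shape = 4.1+48 = 52.1, rate = 1.6+6 = 7.6).
Mode = (α−1)/β = 51.1/7.6 = 6.724.
Mean = α/β = 52.1/7.6 = 6.855.

MAP = 6.724; posterior mean = 6.855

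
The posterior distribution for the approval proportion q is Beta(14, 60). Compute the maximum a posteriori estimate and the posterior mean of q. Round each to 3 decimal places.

Mode = (14−1)/(14+60−2) = 13/72 = 0.181.
Mean = 14/(14+60) = 14/74 = 0.189.

MAP: 0.181. Posterior mean: 0.189.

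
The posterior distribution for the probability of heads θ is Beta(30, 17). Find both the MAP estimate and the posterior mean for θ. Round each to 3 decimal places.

MAP = 0.644, posterior mean = 0.638

Mode = (30−1)/(30+17−2) = 29/45 = 0.644.
Mean = 30/(30+17) = 30/47 = 0.638.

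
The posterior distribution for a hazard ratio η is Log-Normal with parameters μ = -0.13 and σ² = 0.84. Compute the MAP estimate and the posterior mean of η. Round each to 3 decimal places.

η_MAP = 0.379, E[η|data] = 1.336

Mode = exp(μ − σ²) = exp(-0.97) = 0.379.
Mean = exp(μ + σ²/2) = exp(0.290) = 1.336.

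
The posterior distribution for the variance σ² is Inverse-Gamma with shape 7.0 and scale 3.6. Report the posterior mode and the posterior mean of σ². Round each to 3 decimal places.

Mode = β/(α+1) = 3.6/8.0 = 0.450.
Mean = β/(α−1) = 3.6/6.0 = 0.600.
The posterior is right-skewed, so the mean exceeds the mode.

posterior mode = 0.450, posterior mean = 0.600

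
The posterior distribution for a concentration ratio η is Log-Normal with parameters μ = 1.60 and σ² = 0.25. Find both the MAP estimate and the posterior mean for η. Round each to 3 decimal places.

MAP = 3.857, posterior mean = 5.613

Mode = exp(μ − σ²) = exp(1.35) = 3.857.
Mean = exp(μ + σ²/2) = exp(1.725) = 5.613.
The mean is pulled above the mode by the posterior's right skew.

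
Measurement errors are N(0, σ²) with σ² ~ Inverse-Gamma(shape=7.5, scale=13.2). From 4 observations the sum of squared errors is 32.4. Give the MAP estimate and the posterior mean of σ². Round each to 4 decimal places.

Posterior: Inverse-Gamma(shape = 7.5+4/2 = 9.5, scale = 13.2+32.4/2 = 29.4).
Mode = β/(α+1) = 29.4/10.5 = 2.8000.
Mean = β/(α−1) = 29.4/8.5 = 3.4588.

MAP estimate = 2.8000, posterior mean = 3.4588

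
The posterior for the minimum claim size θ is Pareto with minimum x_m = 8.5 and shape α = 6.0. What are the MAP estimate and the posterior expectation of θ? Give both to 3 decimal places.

MAP estimate = 8.500, posterior expectation = 10.200

The Pareto density is strictly decreasing on [x_m, ∞), so the mode is x_m = 8.500.
Mean = α·x_m/(α−1) = 6.0·8.5/5.0 = 10.200.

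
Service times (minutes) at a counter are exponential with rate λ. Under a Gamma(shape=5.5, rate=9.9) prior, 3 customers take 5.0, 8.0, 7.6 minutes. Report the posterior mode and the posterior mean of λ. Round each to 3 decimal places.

Σ times = 20.6. Posterior: Gamma(shape = 5.5+3 = 8.5, rate = 9.9+20.6 = 30.5).
Mode = (α−1)/β = 7.5/30.5 = 0.246.
Mean = α/β = 8.5/30.5 = 0.279.

λ_MAP = 0.246, E[λ|data] = 0.279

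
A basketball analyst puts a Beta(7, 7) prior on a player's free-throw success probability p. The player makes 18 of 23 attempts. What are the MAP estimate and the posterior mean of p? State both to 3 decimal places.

Posterior: Beta(7+18, 7+5) = Beta(25, 12).
Mode = (25−1)/(25+12−2) = 24/35 = 0.686.
Mean = 25/(25+12) = 25/37 = 0.676.

MAP: 0.686. Posterior mean: 0.676.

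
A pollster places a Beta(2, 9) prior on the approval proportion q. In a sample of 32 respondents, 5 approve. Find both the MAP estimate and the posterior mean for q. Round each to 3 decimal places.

MAP = 0.146; posterior mean = 0.163

Posterior: Beta(2+5, 9+27) = Beta(7, 36).
Mode = (7−1)/(7+36−2) = 6/41 = 0.146.
Mean = 7/(7+36) = 7/43 = 0.163.
The posterior is right-skewed, so the mean exceeds the mode.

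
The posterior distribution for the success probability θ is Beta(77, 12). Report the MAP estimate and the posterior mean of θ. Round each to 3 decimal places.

Mode = (77−1)/(77+12−2) = 76/87 = 0.874.
Mean = 77/(77+12) = 77/89 = 0.865.
Left-skewed posterior ⇒ mean < mode.

MAP estimate = 0.874, posterior mean = 0.865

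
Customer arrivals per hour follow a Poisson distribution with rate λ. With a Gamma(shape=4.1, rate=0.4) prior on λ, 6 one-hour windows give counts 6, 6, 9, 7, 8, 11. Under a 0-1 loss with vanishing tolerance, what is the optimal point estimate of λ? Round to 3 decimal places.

Σ counts = 47. Posterior: Gamma(shape = 4.1+47 = 51.1, rate = 0.4+6 = 6.4).
Mode = (α−1)/β = 50.1/6.4 = 7.828.
Mean = α/β = 51.1/6.4 = 7.984.
This is the posterior mode — the MAP estimate.

7.828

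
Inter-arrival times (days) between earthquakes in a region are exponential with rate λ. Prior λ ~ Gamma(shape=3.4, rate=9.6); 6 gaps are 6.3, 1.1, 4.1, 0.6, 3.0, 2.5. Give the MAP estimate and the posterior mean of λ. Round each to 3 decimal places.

Σ times = 17.6. Posterior: Gamma(shape = 3.4+6 = 9.4, rate = 9.6+17.6 = 27.2).
Mode = (α−1)/β = 8.4/27.2 = 0.309.
Mean = α/β = 9.4/27.2 = 0.346.

MAP = 0.309; posterior mean = 0.346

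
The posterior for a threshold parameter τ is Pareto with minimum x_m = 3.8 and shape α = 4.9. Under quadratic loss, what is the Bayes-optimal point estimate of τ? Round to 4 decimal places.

4.7744

The Pareto density is strictly decreasing on [x_m, ∞), so the mode is x_m = 3.8000.
Mean = α·x_m/(α−1) = 4.9·3.8/3.9 = 4.7744.
Quadratic loss ⇒ the optimal estimator is the posterior mean.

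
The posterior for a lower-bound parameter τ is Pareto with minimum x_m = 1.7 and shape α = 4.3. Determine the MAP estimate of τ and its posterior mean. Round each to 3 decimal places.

The Pareto density is strictly decreasing on [x_m, ∞), so the mode is x_m = 1.700.
Mean = α·x_m/(α−1) = 4.3·1.7/3.3 = 2.215.

MAP estimate = 1.700, posterior mean = 2.215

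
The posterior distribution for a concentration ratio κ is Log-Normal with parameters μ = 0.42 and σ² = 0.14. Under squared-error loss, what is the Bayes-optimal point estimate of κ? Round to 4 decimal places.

1.6323

Mode = exp(μ − σ²) = exp(0.28) = 1.3231.
Mean = exp(μ + σ²/2) = exp(0.490) = 1.6323.
Squared-error loss ⇒ the optimal estimator is the posterior mean.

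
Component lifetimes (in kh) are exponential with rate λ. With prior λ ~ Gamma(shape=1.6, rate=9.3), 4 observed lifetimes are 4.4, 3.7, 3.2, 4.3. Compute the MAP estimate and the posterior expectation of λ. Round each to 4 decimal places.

MAP = 0.1847, posterior mean = 0.2249

Σ times = 15.6. Posterior: Gamma(shape = 1.6+4 = 5.6, rate = 9.3+15.6 = 24.9).
Mode = (α−1)/β = 4.6/24.9 = 0.1847.
Mean = α/β = 5.6/24.9 = 0.2249.
The posterior is right-skewed, so the mean exceeds the mode.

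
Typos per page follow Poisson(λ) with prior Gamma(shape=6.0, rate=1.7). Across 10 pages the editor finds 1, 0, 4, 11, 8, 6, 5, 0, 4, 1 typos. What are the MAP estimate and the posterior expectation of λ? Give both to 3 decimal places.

MAP estimate = 3.846, posterior expectation = 3.932

Σ counts = 40. Posterior: Gamma(shape = 6.0+40 = 46.0, rate = 1.7+10 = 11.7).
Mode = (α−1)/β = 45.0/11.7 = 3.846.
Mean = α/β = 46.0/11.7 = 3.932.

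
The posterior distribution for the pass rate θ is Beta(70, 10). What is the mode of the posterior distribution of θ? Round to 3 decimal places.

0.885

Mode = (70−1)/(70+10−2) = 69/78 = 0.885.
Mean = 70/(70+10) = 70/80 = 0.875.
This is the posterior mode — the MAP estimate.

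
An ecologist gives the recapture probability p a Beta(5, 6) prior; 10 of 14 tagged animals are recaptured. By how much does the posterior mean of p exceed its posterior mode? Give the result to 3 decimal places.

-0.009

Posterior: Beta(5+10, 6+4) = Beta(15, 10).
Mode = (15−1)/(15+10−2) = 14/23 = 0.609.
Mean = 15/(15+10) = 15/25 = 0.600.
Difference = 0.600 − 0.609 = -0.009.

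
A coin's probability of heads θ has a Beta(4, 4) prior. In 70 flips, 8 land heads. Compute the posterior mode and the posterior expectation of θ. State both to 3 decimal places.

MAP = 0.145, posterior mean = 0.154

Posterior: Beta(4+8, 4+62) = Beta(12, 66).
Mode = (12−1)/(12+66−2) = 11/76 = 0.145.
Mean = 12/(12+66) = 12/78 = 0.154.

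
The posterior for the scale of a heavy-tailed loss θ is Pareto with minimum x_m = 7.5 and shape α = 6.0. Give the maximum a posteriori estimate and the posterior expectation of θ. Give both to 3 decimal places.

The Pareto density is strictly decreasing on [x_m, ∞), so the mode is x_m = 7.500.
Mean = α·x_m/(α−1) = 6.0·7.5/5.0 = 9.000.
The mean is pulled above the mode by the posterior's right skew.

MAP: 7.500. Posterior mean: 9.000.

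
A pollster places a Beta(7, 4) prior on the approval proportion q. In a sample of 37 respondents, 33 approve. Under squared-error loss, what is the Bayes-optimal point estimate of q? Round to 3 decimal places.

0.833

Posterior: Beta(7+33, 4+4) = Beta(40, 8).
Mode = (40−1)/(40+8−2) = 39/46 = 0.848.
Mean = 40/(40+8) = 40/48 = 0.833.
Squared-error loss ⇒ the optimal estimator is the posterior mean.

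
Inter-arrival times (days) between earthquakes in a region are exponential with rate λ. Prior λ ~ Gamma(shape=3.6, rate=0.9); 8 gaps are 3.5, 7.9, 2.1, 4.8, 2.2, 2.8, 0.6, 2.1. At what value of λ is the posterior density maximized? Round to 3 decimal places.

0.394

Σ times = 26.0. Posterior: Gamma(shape = 3.6+8 = 11.6, rate = 0.9+26.0 = 26.9).
Mode = (α−1)/β = 10.6/26.9 = 0.394.
Mean = α/β = 11.6/26.9 = 0.431.
This is the posterior mode — the MAP estimate.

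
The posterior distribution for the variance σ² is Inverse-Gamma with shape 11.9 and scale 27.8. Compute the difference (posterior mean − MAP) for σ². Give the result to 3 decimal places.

Mode = β/(α+1) = 27.8/12.9 = 2.155.
Mean = β/(α−1) = 27.8/10.9 = 2.550.
Difference = 2.550 − 2.155 = 0.395.

0.395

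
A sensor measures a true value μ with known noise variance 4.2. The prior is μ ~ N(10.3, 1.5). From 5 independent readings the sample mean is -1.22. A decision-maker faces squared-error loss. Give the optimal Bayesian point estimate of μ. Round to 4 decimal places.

Posterior for μ is Normal. Precision-weighted mean: (1/1.5·10.3 + 5/4.2·-1.22) / (1/1.5 + 5/4.2) = 2.9154.
A Normal posterior is symmetric, so mode = mean.
Squared-error loss ⇒ the optimal estimator is the posterior mean.

2.9154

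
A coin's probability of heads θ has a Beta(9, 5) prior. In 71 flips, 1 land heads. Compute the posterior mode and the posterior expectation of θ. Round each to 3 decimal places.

posterior mode = 0.108, posterior expectation = 0.118

Posterior: Beta(9+1, 5+70) = Beta(10, 75).
Mode = (10−1)/(10+75−2) = 9/83 = 0.108.
Mean = 10/(10+75) = 10/85 = 0.118.
The posterior is right-skewed, so the mean exceeds the mode.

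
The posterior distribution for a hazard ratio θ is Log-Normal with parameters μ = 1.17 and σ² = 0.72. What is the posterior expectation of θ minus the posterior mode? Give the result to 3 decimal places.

3.050

Mode = exp(μ − σ²) = exp(0.45) = 1.568.
Mean = exp(μ + σ²/2) = exp(1.530) = 4.618.
Difference = 4.618 − 1.568 = 3.050.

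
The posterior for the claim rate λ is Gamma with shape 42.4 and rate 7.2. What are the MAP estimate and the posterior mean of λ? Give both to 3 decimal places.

λ_MAP = 5.750, E[λ|data] = 5.889

Mode = (α−1)/β = 41.4/7.2 = 5.750.
Mean = α/β = 42.4/7.2 = 5.889.
Right-skewed posterior ⇒ mode < mean.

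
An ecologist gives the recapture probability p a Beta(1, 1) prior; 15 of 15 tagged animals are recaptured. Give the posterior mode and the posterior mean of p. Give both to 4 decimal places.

Posterior: Beta(1+15, 1+0) = Beta(16, 1).
Since β = 1 ≤ 1 and α > 1, the Beta density is monotone increasing on [0,1]; the mode is at 1.
Mean = 16/(16+1) = 0.9412.

MAP = 1.0000, posterior mean = 0.9412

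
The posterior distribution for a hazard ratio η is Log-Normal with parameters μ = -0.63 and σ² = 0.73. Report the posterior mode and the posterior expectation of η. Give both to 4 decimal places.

posterior mode = 0.2567, posterior expectation = 0.7672

Mode = exp(μ − σ²) = exp(-1.36) = 0.2567.
Mean = exp(μ + σ²/2) = exp(-0.265) = 0.7672.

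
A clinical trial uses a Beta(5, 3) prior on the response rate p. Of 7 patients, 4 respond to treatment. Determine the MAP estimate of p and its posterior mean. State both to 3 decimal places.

Posterior: Beta(5+4, 3+3) = Beta(9, 6).
Mode = (9−1)/(9+6−2) = 8/13 = 0.615.
Mean = 9/(9+6) = 9/15 = 0.600.
Left-skewed posterior ⇒ mean < mode.

MAP estimate = 0.615, posterior mean = 0.600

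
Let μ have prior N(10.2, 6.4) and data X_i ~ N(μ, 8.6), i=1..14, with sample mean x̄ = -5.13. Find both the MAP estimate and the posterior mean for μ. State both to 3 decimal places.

Posterior for μ is Normal. Precision-weighted mean: (1/6.4·10.2 + 14/8.6·-5.13) / (1/6.4 + 14/8.6) = -3.787.
A Normal posterior is symmetric, so mode = mean.

μ_MAP = -3.787, E[μ|data] = -3.787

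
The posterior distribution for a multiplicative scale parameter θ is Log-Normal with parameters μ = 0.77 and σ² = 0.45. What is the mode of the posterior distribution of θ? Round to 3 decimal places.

1.377

Mode = exp(μ − σ²) = exp(0.32) = 1.377.
Mean = exp(μ + σ²/2) = exp(0.995) = 2.705.
This is the posterior mode — the MAP estimate.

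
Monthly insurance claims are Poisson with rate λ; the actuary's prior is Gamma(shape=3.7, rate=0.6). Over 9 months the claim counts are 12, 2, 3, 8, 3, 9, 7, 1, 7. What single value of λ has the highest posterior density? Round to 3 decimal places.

5.698

Σ counts = 52. Posterior: Gamma(shape = 3.7+52 = 55.7, rate = 0.6+9 = 9.6).
Mode = (α−1)/β = 54.7/9.6 = 5.698.
Mean = α/β = 55.7/9.6 = 5.802.
This is the posterior mode — the MAP estimate.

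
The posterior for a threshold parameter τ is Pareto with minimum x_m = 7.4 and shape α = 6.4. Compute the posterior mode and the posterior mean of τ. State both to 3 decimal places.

The Pareto density is strictly decreasing on [x_m, ∞), so the mode is x_m = 7.400.
Mean = α·x_m/(α−1) = 6.4·7.4/5.4 = 8.770.
The mean is pulled above the mode by the posterior's right skew.

MAP: 7.400. Posterior mean: 8.770.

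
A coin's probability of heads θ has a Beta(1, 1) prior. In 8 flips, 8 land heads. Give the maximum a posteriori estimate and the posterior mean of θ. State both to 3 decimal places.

Posterior: Beta(1+8, 1+0) = Beta(9, 1).
Since β = 1 ≤ 1 and α > 1, the Beta density is monotone increasing on [0,1]; the mode is at 1.
Mean = 9/(9+1) = 0.900.

MAP = 1.000; posterior mean = 0.900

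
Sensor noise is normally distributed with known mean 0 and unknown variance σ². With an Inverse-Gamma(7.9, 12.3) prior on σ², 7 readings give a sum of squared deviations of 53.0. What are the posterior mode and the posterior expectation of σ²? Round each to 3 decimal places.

MAP: 3.129. Posterior mean: 3.731.

Posterior: Inverse-Gamma(shape = 7.9+7/2 = 11.4, scale = 12.3+53.0/2 = 38.8).
Mode = β/(α+1) = 38.8/12.4 = 3.129.
Mean = β/(α−1) = 38.8/10.4 = 3.731.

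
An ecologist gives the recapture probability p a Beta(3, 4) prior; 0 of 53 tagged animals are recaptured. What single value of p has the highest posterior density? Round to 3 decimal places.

Posterior: Beta(3+0, 4+53) = Beta(3, 57).
Mode = (3−1)/(3+57−2) = 2/58 = 0.034.
Mean = 3/(3+57) = 3/60 = 0.050.
This is the posterior mode — the MAP estimate.

0.034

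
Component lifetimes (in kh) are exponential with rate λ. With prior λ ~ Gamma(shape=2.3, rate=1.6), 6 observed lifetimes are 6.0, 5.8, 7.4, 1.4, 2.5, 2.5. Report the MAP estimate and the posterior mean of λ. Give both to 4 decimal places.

Σ times = 25.6. Posterior: Gamma(shape = 2.3+6 = 8.3, rate = 1.6+25.6 = 27.2).
Mode = (α−1)/β = 7.3/27.2 = 0.2684.
Mean = α/β = 8.3/27.2 = 0.3051.

MAP = 0.2684; posterior mean = 0.3051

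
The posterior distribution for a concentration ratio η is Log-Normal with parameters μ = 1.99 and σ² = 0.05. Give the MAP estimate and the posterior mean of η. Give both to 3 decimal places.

Mode = exp(μ − σ²) = exp(1.94) = 6.959.
Mean = exp(μ + σ²/2) = exp(2.015) = 7.501.
The posterior is right-skewed, so the mean exceeds the mode.

η_MAP = 6.959, E[η|data] = 7.501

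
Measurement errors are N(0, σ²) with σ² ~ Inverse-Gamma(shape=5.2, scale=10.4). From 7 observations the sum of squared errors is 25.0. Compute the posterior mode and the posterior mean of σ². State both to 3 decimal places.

σ²_MAP = 2.361, E[σ²|data] = 2.974

Posterior: Inverse-Gamma(shape = 5.2+7/2 = 8.7, scale = 10.4+25.0/2 = 22.9).
Mode = β/(α+1) = 22.9/9.7 = 2.361.
Mean = β/(α−1) = 22.9/7.7 = 2.974.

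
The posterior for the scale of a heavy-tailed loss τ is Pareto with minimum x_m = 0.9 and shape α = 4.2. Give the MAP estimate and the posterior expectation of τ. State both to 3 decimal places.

The Pareto density is strictly decreasing on [x_m, ∞), so the mode is x_m = 0.900.
Mean = α·x_m/(α−1) = 4.2·0.9/3.2 = 1.181.
Right-skewed posterior ⇒ mode < mean.

MAP = 0.900; posterior mean = 1.181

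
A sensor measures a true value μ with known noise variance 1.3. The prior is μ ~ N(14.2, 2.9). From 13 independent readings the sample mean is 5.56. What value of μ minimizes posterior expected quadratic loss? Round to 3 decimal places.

5.848

Posterior for μ is Normal. Precision-weighted mean: (1/2.9·14.2 + 13/1.3·5.56) / (1/2.9 + 13/1.3) = 5.848.
A Normal posterior is symmetric, so mode = mean.
Quadratic loss ⇒ the optimal estimator is the posterior mean.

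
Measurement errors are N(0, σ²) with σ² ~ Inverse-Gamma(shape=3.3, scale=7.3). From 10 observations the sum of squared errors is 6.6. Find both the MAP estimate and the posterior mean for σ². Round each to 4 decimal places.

MAP = 1.1398, posterior mean = 1.4521

Posterior: Inverse-Gamma(shape = 3.3+10/2 = 8.3, scale = 7.3+6.6/2 = 10.6).
Mode = β/(α+1) = 10.6/9.3 = 1.1398.
Mean = β/(α−1) = 10.6/7.3 = 1.4521.
The mean is pulled above the mode by the posterior's right skew.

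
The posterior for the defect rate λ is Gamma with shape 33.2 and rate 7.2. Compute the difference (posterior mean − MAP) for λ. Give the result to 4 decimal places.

Mode = (α−1)/β = 32.2/7.2 = 4.4722.
Mean = α/β = 33.2/7.2 = 4.6111.
Difference = 4.6111 − 4.4722 = 0.1389.

0.1389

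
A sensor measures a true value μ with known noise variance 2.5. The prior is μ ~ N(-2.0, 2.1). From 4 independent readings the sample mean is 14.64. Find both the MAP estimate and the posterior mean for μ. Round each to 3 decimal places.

Posterior for μ is Normal. Precision-weighted mean: (1/2.1·-2.0 + 4/2.5·14.64) / (1/2.1 + 4/2.5) = 10.823.
A Normal posterior is symmetric, so mode = mean.

μ_MAP = 10.823, E[μ|data] = 10.823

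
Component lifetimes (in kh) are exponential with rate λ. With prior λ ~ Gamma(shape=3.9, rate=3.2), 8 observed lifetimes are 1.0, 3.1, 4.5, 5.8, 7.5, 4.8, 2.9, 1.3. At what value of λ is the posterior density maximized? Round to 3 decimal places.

0.320

Σ times = 30.9. Posterior: Gamma(shape = 3.9+8 = 11.9, rate = 3.2+30.9 = 34.1).
Mode = (α−1)/β = 10.9/34.1 = 0.320.
Mean = α/β = 11.9/34.1 = 0.349.
This is the posterior mode — the MAP estimate.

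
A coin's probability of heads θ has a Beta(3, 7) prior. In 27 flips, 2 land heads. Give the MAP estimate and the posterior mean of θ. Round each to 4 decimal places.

MAP: 0.1143. Posterior mean: 0.1351.

Posterior: Beta(3+2, 7+25) = Beta(5, 32).
Mode = (5−1)/(5+32−2) = 4/35 = 0.1143.
Mean = 5/(5+32) = 5/37 = 0.1351.
Mean > mode: the posterior has a right tail.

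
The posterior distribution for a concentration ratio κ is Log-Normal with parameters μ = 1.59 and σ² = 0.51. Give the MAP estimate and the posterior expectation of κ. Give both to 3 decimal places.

MAP = 2.945; posterior mean = 6.328

Mode = exp(μ − σ²) = exp(1.08) = 2.945.
Mean = exp(μ + σ²/2) = exp(1.845) = 6.328.
The mean is pulled above the mode by the posterior's right skew.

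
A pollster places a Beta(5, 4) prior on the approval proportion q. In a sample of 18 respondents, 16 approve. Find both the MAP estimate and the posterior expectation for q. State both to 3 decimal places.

Posterior: Beta(5+16, 4+2) = Beta(21, 6).
Mode = (21−1)/(21+6−2) = 20/25 = 0.800.
Mean = 21/(21+6) = 21/27 = 0.778.

MAP: 0.800. Posterior mean: 0.778.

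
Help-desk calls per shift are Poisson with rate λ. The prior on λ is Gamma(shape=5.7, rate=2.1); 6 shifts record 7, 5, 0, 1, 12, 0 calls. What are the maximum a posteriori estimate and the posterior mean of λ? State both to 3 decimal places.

Σ counts = 25. Posterior: Gamma(shape = 5.7+25 = 30.7, rate = 2.1+6 = 8.1).
Mode = (α−1)/β = 29.7/8.1 = 3.667.
Mean = α/β = 30.7/8.1 = 3.790.

maximum a posteriori estimate = 3.667, posterior mean = 3.790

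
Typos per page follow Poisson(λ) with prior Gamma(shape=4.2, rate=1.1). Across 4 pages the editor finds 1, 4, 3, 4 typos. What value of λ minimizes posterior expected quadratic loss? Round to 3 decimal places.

Σ counts = 12. Posterior: Gamma(shape = 4.2+12 = 16.2, rate = 1.1+4 = 5.1).
Mode = (α−1)/β = 15.2/5.1 = 2.980.
Mean = α/β = 16.2/5.1 = 3.176.
Quadratic loss ⇒ the optimal estimator is the posterior mean.

3.176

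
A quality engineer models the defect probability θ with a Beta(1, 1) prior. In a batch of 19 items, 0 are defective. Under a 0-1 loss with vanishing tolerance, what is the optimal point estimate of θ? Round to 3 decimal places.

0.000

Posterior: Beta(1+0, 1+19) = Beta(1, 20).
Since α = 1 ≤ 1 and β > 1, the Beta density is monotone decreasing on [0,1]; the mode is at 0.
Mean = 1/(1+20) = 0.048.
This is the posterior mode — the MAP estimate.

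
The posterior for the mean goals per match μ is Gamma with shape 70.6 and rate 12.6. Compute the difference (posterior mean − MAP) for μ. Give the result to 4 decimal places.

0.0794

Mode = (α−1)/β = 69.6/12.6 = 5.5238.
Mean = α/β = 70.6/12.6 = 5.6032.
Difference = 5.6032 − 5.5238 = 0.0794.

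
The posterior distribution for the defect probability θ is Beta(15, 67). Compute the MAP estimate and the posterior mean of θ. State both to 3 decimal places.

θ_MAP = 0.175, E[θ|data] = 0.183

Mode = (15−1)/(15+67−2) = 14/80 = 0.175.
Mean = 15/(15+67) = 15/82 = 0.183.
Right-skewed posterior ⇒ mode < mean.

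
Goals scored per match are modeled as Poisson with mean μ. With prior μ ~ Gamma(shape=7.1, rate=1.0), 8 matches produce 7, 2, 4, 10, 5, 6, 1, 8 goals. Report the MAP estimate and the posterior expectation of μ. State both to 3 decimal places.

Σ counts = 43. Posterior: Gamma(shape = 7.1+43 = 50.1, rate = 1.0+8 = 9.0).
Mode = (α−1)/β = 49.1/9.0 = 5.456.
Mean = α/β = 50.1/9.0 = 5.567.

MAP: 5.456. Posterior mean: 5.567.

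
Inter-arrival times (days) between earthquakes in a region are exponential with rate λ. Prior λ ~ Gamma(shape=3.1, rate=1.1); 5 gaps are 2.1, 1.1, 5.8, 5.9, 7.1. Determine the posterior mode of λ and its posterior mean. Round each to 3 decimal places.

MAP = 0.307; posterior mean = 0.351

Σ times = 22.0. Posterior: Gamma(shape = 3.1+5 = 8.1, rate = 1.1+22.0 = 23.1).
Mode = (α−1)/β = 7.1/23.1 = 0.307.
Mean = α/β = 8.1/23.1 = 0.351.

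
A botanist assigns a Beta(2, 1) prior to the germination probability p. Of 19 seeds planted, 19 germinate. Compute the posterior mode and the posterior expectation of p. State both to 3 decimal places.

Posterior: Beta(2+19, 1+0) = Beta(21, 1).
Since β = 1 ≤ 1 and α > 1, the Beta density is monotone increasing on [0,1]; the mode is at 1.
Mean = 21/(21+1) = 0.955.

posterior mode = 1.000, posterior expectation = 0.955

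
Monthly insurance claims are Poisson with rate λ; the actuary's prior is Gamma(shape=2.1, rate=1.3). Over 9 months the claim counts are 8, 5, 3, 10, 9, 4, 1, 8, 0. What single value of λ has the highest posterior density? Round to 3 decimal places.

4.767

Σ counts = 48. Posterior: Gamma(shape = 2.1+48 = 50.1, rate = 1.3+9 = 10.3).
Mode = (α−1)/β = 49.1/10.3 = 4.767.
Mean = α/β = 50.1/10.3 = 4.864.
This is the posterior mode — the MAP estimate.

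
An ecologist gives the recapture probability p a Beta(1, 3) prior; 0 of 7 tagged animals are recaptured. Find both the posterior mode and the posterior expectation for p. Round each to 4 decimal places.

MAP = 0.0000, posterior mean = 0.0909

Posterior: Beta(1+0, 3+7) = Beta(1, 10).
Since α = 1 ≤ 1 and β > 1, the Beta density is monotone decreasing on [0,1]; the mode is at 0.
Mean = 1/(1+10) = 0.0909.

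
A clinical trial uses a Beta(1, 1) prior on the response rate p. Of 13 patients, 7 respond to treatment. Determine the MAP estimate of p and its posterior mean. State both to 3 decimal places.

Posterior: Beta(1+7, 1+6) = Beta(8, 7).
Mode = (8−1)/(8+7−2) = 7/13 = 0.538.
With a flat prior the MAP equals the MLE, 7/13.
Mean = 8/(8+7) = 8/15 = 0.533.
Mode > mean: the posterior has a left tail.

p_MAP = 0.538, E[p|data] = 0.533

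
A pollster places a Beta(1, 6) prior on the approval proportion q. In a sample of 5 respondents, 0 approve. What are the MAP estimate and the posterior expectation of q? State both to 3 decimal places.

Posterior: Beta(1+0, 6+5) = Beta(1, 11).
Since α = 1 ≤ 1 and β > 1, the Beta density is monotone decreasing on [0,1]; the mode is at 0.
Mean = 1/(1+11) = 0.083.
Mean > mode: the posterior has a right tail.

MAP = 0.000; posterior mean = 0.083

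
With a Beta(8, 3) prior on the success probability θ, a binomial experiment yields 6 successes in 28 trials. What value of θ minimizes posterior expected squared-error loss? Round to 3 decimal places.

0.359

Posterior: Beta(8+6, 3+22) = Beta(14, 25).
Mode = (14−1)/(14+25−2) = 13/37 = 0.351.
Mean = 14/(14+25) = 14/39 = 0.359.
Squared-error loss ⇒ the optimal estimator is the posterior mean.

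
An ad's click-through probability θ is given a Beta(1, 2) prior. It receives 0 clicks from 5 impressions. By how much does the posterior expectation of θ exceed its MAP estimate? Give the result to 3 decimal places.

Posterior: Beta(1+0, 2+5) = Beta(1, 7).
Since α = 1 ≤ 1 and β > 1, the Beta density is monotone decreasing on [0,1]; the mode is at 0.
Mean = 1/(1+7) = 0.125.
Difference = 0.125 − 0.000 = 0.125.
The posterior is right-skewed, so the mean exceeds the mode.

0.125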